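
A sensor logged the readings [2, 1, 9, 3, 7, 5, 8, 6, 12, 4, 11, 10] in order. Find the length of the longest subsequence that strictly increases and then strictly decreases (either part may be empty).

7

inc[i] = longest strictly increasing subsequence ending at i; dec[i] = longest strictly decreasing subsequence starting at i:
i:      1  2  3  4  5  6  7  8  9 10 11 12
a[i]:   2  1  9  3  7  5  8  6 12  4 11 10
inc:    1  1  2  2  3  3  4  4  5  3  5  5
dec:    2  1  4  1  3  2  3  2  3  1  2  1
Best peak at i=9 (value 12): inc=5, dec=3, length 5+3−1 = 7.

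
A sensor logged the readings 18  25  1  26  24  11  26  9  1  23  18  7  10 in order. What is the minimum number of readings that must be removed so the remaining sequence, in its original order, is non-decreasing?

9

Fewest deletions = n − (longest non-decreasing subsequence).
i:      1  2  3  4  5  6  7  8  9 10 11 12 13
a[i]:  18 25  1 26 24 11 26  9  1 23 18  7 10
dp:     1  2  1  3  2  2  4  2  2  3  3  3  4
max dp = 4, so deletions = 13 − 4 = 9.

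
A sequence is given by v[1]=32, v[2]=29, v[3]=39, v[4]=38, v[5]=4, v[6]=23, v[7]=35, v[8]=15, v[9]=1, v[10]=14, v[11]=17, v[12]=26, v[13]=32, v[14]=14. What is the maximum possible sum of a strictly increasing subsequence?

Let S[i] be the best sum of a strictly increasing subsequence ending at i:
i:      1  2  3  4  5  6  7  8  9 10 11 12 13 14
v[i]:  32 29 39 38  4 23 35 15  1 14 17 26 32 14
S:     32 29 71 70  4 27 67 19  1 18 36 62 94 18
Maximum is 94 (e.g. 4 + 15 + 17 + 26 + 32).

94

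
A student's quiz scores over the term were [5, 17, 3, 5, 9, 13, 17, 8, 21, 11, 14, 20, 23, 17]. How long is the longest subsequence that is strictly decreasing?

3

Let dp[i] be the longest strictly decreasing subsequence ending at i:
i:      1  2  3  4  5  6  7  8  9 10 11 12 13 14
a[i]:   5 17  3  5  9 13 17  8 21 11 14 20 23 17
dp:     1  1  2  2  2  2  1  3  1  3  2  2  1  3
Maximum is 3.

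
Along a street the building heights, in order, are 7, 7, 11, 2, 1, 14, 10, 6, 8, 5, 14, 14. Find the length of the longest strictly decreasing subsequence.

Negate each value so 'decreasing' becomes 'increasing', then run patience tails on the negated sequence:
-7 → extends → [-7]
-7 → already a tail → [-7]
-11 → replaces -7 → [-11]
-2 → extends → [-11, -2]
-1 → extends → [-11, -2, -1]
-14 → replaces -11 → [-14, -2, -1]
-10 → replaces -2 → [-14, -10, -1]
-6 → replaces -1 → [-14, -10, -6]
-8 → replaces -6 → [-14, -10, -8]
-5 → extends → [-14, -10, -8, -5]
-14 → already a tail → [-14, -10, -8, -5]
-14 → already a tail → [-14, -10, -8, -5]
Four tails, so the longest strictly decreasing subsequence of the original has length 4.

4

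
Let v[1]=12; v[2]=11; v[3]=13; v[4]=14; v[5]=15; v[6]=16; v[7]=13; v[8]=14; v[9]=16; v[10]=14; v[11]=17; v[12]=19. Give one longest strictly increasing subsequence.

Patience tails give the LIS length; then backtrack through the dp parents:
12 → extends → [12]
11 → replaces 12 → [11]
13 → extends → [11, 13]
14 → extends → [11, 13, 14]
15 → extends → [11, 13, 14, 15]
16 → extends → [11, 13, 14, 15, 16]
13 → already a tail → [11, 13, 14, 15, 16]
14 → already a tail → [11, 13, 14, 15, 16]
16 → already a tail → [11, 13, 14, 15, 16]
14 → already a tail → [11, 13, 14, 15, 16]
17 → extends → [11, 13, 14, 15, 16, 17]
19 → extends → [11, 13, 14, 15, 16, 17, 19]
Length 7; one witness is 12, 13, 14, 15, 16, 17, 19.

12, 13, 14, 15, 16, 17, 19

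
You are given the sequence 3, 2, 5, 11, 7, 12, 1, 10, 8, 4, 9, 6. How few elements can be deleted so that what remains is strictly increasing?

Fewest deletions = n − (longest strictly increasing subsequence).
i:      1  2  3  4  5  6  7  8  9 10 11 12
a[i]:   3  2  5 11  7 12  1 10  8  4  9  6
dp:     1  1  2  3  3  4  1  4  4  2  5  3
max dp = 5, so deletions = 12 − 5 = 7.

7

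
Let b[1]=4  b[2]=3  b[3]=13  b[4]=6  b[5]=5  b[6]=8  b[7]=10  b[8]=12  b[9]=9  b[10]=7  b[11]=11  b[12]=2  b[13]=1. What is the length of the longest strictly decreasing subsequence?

Negate each value so 'decreasing' becomes 'increasing', then run patience tails on the negated sequence:
-4 → extends → [-4]
-3 → extends → [-4, -3]
-13 → replaces -4 → [-13, -3]
-6 → replaces -3 → [-13, -6]
-5 → extends → [-13, -6, -5]
-8 → replaces -6 → [-13, -8, -5]
-10 → replaces -8 → [-13, -10, -5]
-12 → replaces -10 → [-13, -12, -5]
-9 → replaces -5 → [-13, -12, -9]
-7 → extends → [-13, -12, -9, -7]
-11 → replaces -9 → [-13, -12, -11, -7]
-2 → extends → [-13, -12, -11, -7, -2]
-1 → extends → [-13, -12, -11, -7, -2, -1]
Six tails, so the longest strictly decreasing subsequence of the original has length 6.

6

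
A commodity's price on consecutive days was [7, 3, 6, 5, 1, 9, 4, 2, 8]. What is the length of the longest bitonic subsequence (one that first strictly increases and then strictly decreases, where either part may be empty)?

5

inc[i] = longest strictly increasing subsequence ending at i; dec[i] = longest strictly decreasing subsequence starting at i:
i:     1 2 3 4 5 6 7 8 9
a[i]:  7 3 6 5 1 9 4 2 8
inc:   1 1 2 2 1 3 2 2 3
dec:   5 2 4 3 1 3 2 1 1
Best peak at i=1 (value 7): inc=1, dec=5, length 1+5−1 = 5.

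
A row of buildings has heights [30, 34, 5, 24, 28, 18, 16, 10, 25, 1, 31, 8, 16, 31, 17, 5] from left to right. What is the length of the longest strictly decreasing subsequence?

7

Negate each value so 'decreasing' becomes 'increasing', then run patience tails on the negated sequence:
-30 → extends → [-30]
-34 → replaces -30 → [-34]
-5 → extends → [-34, -5]
-24 → replaces -5 → [-34, -24]
-28 → replaces -24 → [-34, -28]
-18 → extends → [-34, -28, -18]
-16 → extends → [-34, -28, -18, -16]
-10 → extends → [-34, -28, -18, -16, -10]
-25 → replaces -18 → [-34, -28, -25, -16, -10]
-1 → extends → [-34, -28, -25, -16, -10, -1]
-31 → replaces -28 → [-34, -31, -25, -16, -10, -1]
-8 → replaces -1 → [-34, -31, -25, -16, -10, -8]
-16 → already a tail → [-34, -31, -25, -16, -10, -8]
-31 → already a tail → [-34, -31, -25, -16, -10, -8]
-17 → replaces -16 → [-34, -31, -25, -17, -10, -8]
-5 → extends → [-34, -31, -25, -17, -10, -8, -5]
Seven tails, so the longest strictly decreasing subsequence of the original has length 7.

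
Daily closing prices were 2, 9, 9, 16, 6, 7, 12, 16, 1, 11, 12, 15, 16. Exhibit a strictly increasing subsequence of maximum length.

Patience tails give the LIS length; then backtrack through the dp parents:
2 → extends → [2]
9 → extends → [2, 9]
9 → already a tail → [2, 9]
16 → extends → [2, 9, 16]
6 → replaces 9 → [2, 6, 16]
7 → replaces 16 → [2, 6, 7]
12 → extends → [2, 6, 7, 12]
16 → extends → [2, 6, 7, 12, 16]
1 → replaces 2 → [1, 6, 7, 12, 16]
11 → replaces 12 → [1, 6, 7, 11, 16]
12 → replaces 16 → [1, 6, 7, 11, 12]
15 → extends → [1, 6, 7, 11, 12, 15]
16 → extends → [1, 6, 7, 11, 12, 15, 16]
Length 7; one witness is 2, 6, 7, 11, 12, 15, 16.

2, 6, 7, 11, 12, 15, 16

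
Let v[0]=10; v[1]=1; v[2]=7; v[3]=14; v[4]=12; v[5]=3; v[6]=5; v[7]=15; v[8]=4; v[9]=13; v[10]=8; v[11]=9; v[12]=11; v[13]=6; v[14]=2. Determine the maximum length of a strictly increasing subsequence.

Track the smallest tail for each achievable length (strict):
10 → extends → [10]
1 → replaces 10 → [1]
7 → extends → [1, 7]
14 → extends → [1, 7, 14]
12 → replaces 14 → [1, 7, 12]
3 → replaces 7 → [1, 3, 12]
5 → replaces 12 → [1, 3, 5]
15 → extends → [1, 3, 5, 15]
4 → replaces 5 → [1, 3, 4, 15]
13 → replaces 15 → [1, 3, 4, 13]
8 → replaces 13 → [1, 3, 4, 8]
9 → extends → [1, 3, 4, 8, 9]
11 → extends → [1, 3, 4, 8, 9, 11]
6 → replaces 8 → [1, 3, 4, 6, 9, 11]
2 → replaces 3 → [1, 2, 4, 6, 9, 11]
Six tails, so the longest strictly increasing subsequence has length 6 (e.g. 1, 3, 5, 8, 9, 11).

6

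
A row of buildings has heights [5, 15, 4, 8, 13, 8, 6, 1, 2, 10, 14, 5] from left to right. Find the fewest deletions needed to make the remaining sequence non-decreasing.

7

Fewest deletions = n − (longest non-decreasing subsequence).
i:      1  2  3  4  5  6  7  8  9 10 11 12
a[i]:   5 15  4  8 13  8  6  1  2 10 14  5
dp:     1  2  1  2  3  3  2  1  2  4  5  3
max dp = 5, so deletions = 12 − 5 = 7.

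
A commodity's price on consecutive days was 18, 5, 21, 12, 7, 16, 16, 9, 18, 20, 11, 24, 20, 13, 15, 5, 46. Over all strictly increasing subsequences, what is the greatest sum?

141

Let S[i] be the best sum of a strictly increasing subsequence ending at i:
i:       1   2   3   4   5   6   7   8   9  10  11  12  13  14  15  16  17
a[i]:   18   5  21  12   7  16  16   9  18  20  11  24  20  13  15   5  46
S:      18   5  39  17  12  33  33  21  51  71  32  95  71  45  60   5 141
Maximum is 141 (e.g. 5 + 12 + 16 + 18 + 20 + 24 + 46).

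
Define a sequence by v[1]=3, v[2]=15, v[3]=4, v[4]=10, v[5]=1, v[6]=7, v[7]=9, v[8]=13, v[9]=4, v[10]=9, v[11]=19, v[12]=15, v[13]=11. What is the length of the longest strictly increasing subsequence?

Let dp[i] be the length of the longest such subsequence ending at index i:
i:      1  2  3  4  5  6  7  8  9 10 11 12 13
v[i]:   3 15  4 10  1  7  9 13  4  9 19 15 11
dp:     1  2  2  3  1  3  4  5  2  4  6  6  5
Maximum dp value is 6.

6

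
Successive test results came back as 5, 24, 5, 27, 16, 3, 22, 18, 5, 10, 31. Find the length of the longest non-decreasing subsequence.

Track the smallest tail for each achievable length (allowing ties):
5 → extends → [5]
24 → extends → [5, 24]
5 → replaces 24 → [5, 5]
27 → extends → [5, 5, 27]
16 → replaces 27 → [5, 5, 16]
3 → replaces 5 → [3, 5, 16]
22 → extends → [3, 5, 16, 22]
18 → replaces 22 → [3, 5, 16, 18]
5 → replaces 16 → [3, 5, 5, 18]
10 → replaces 18 → [3, 5, 5, 10]
31 → extends → [3, 5, 5, 10, 31]
Five tails, so the longest non-decreasing subsequence has length 5 (e.g. 5, 5, 16, 22, 31).

5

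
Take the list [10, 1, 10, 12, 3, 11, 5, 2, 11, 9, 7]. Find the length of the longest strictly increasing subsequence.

4

Track the smallest tail for each achievable length (strict):
10 → extends → [10]
1 → replaces 10 → [1]
10 → extends → [1, 10]
12 → extends → [1, 10, 12]
3 → replaces 10 → [1, 3, 12]
11 → replaces 12 → [1, 3, 11]
5 → replaces 11 → [1, 3, 5]
2 → replaces 3 → [1, 2, 5]
11 → extends → [1, 2, 5, 11]
9 → replaces 11 → [1, 2, 5, 9]
7 → replaces 9 → [1, 2, 5, 7]
Four tails, so the longest strictly increasing subsequence has length 4 (e.g. 1, 3, 5, 11).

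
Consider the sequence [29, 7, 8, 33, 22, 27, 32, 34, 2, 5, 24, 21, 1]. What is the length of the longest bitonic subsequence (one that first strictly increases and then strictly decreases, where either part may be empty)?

9

inc[i] = longest strictly increasing subsequence ending at i; dec[i] = longest strictly decreasing subsequence starting at i:
i:      1  2  3  4  5  6  7  8  9 10 11 12 13
a[i]:  29  7  8 33 22 27 32 34  2  5 24 21  1
inc:    1  1  2  3  3  4  5  6  1  2  4  3  1
dec:    5  3  3  5  3  4  4  4  2  2  3  2  1
Best peak at i=8 (value 34): inc=6, dec=4, length 6+4−1 = 9.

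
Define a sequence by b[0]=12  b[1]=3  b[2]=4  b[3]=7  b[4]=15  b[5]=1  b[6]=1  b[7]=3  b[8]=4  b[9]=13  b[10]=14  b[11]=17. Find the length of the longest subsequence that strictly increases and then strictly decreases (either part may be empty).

6

inc[i] = longest strictly increasing subsequence ending at i; dec[i] = longest strictly decreasing subsequence starting at i:
i:      0  1  2  3  4  5  6  7  8  9 10 11
b[i]:  12  3  4  7 15  1  1  3  4 13 14 17
inc:    1  1  2  3  4  1  1  2  3  4  5  6
dec:    3  2  2  2  2  1  1  1  1  1  1  1
Best peak at i=11 (value 17): inc=6, dec=1, length 6+1−1 = 6.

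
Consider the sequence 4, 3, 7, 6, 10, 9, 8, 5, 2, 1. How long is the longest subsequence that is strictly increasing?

Let dp[i] be the length of the longest such subsequence ending at index i:
i:      1  2  3  4  5  6  7  8  9 10
a[i]:   4  3  7  6 10  9  8  5  2  1
dp:     1  1  2  2  3  3  3  2  1  1
Maximum dp value is 3.

3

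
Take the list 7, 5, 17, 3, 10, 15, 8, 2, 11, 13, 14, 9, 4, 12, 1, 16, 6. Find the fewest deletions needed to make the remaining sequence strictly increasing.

Fewest deletions = n − (longest strictly increasing subsequence).
i:      1  2  3  4  5  6  7  8  9 10 11 12 13 14 15 16 17
a[i]:   7  5 17  3 10 15  8  2 11 13 14  9  4 12  1 16  6
dp:     1  1  2  1  2  3  2  1  3  4  5  3  2  4  1  6  3
max dp = 6, so deletions = 17 − 6 = 11.

11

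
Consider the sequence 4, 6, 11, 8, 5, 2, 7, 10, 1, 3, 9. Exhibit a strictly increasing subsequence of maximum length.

Patience tails give the LIS length; then backtrack through the dp parents:
4 → extends → [4]
6 → extends → [4, 6]
11 → extends → [4, 6, 11]
8 → replaces 11 → [4, 6, 8]
5 → replaces 6 → [4, 5, 8]
2 → replaces 4 → [2, 5, 8]
7 → replaces 8 → [2, 5, 7]
10 → extends → [2, 5, 7, 10]
1 → replaces 2 → [1, 5, 7, 10]
3 → replaces 5 → [1, 3, 7, 10]
9 → replaces 10 → [1, 3, 7, 9]
Length 4; one witness is 4, 6, 8, 10.

4, 6, 8, 10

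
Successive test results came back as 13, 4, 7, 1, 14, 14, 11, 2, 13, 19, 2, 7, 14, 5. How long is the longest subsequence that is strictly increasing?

5

Track the smallest tail for each achievable length (strict):
13 → extends → [13]
4 → replaces 13 → [4]
7 → extends → [4, 7]
1 → replaces 4 → [1, 7]
14 → extends → [1, 7, 14]
14 → already a tail → [1, 7, 14]
11 → replaces 14 → [1, 7, 11]
2 → replaces 7 → [1, 2, 11]
13 → extends → [1, 2, 11, 13]
19 → extends → [1, 2, 11, 13, 19]
2 → already a tail → [1, 2, 11, 13, 19]
7 → replaces 11 → [1, 2, 7, 13, 19]
14 → replaces 19 → [1, 2, 7, 13, 14]
5 → replaces 7 → [1, 2, 5, 13, 14]
Five tails, so the longest strictly increasing subsequence has length 5 (e.g. 4, 7, 11, 13, 19).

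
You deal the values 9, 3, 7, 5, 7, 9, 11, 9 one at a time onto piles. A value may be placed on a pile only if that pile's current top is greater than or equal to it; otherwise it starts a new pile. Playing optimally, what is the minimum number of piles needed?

The minimum number of non-increasing subsequences covering a sequence equals the length of its longest strictly increasing subsequence.
LIS length is 5 (e.g. 3, 5, 7, 9, 11), so 5 piles are needed.

5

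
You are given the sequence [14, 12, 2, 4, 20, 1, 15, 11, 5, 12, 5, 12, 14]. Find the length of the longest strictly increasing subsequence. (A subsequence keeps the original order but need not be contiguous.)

5

Track the smallest tail for each achievable length (strict):
14 → extends → [14]
12 → replaces 14 → [12]
2 → replaces 12 → [2]
4 → extends → [2, 4]
20 → extends → [2, 4, 20]
1 → replaces 2 → [1, 4, 20]
15 → replaces 20 → [1, 4, 15]
11 → replaces 15 → [1, 4, 11]
5 → replaces 11 → [1, 4, 5]
12 → extends → [1, 4, 5, 12]
5 → already a tail → [1, 4, 5, 12]
12 → already a tail → [1, 4, 5, 12]
14 → extends → [1, 4, 5, 12, 14]
Five tails, so the longest strictly increasing subsequence has length 5 (e.g. 2, 4, 11, 12, 14).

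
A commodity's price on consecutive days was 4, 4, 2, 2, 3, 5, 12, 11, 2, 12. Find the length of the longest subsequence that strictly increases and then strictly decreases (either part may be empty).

inc[i] = longest strictly increasing subsequence ending at i; dec[i] = longest strictly decreasing subsequence starting at i:
i:      1  2  3  4  5  6  7  8  9 10
a[i]:   4  4  2  2  3  5 12 11  2 12
inc:    1  1  1  1  2  3  4  4  1  5
dec:    3  3  1  1  2  2  3  2  1  1
Best peak at i=7 (value 12): inc=4, dec=3, length 4+3−1 = 6.

6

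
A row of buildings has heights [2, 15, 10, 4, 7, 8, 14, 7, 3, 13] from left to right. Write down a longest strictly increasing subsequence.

2, 4, 7, 8, 14

Patience tails give the LIS length; then backtrack through the dp parents:
2 → extends → [2]
15 → extends → [2, 15]
10 → replaces 15 → [2, 10]
4 → replaces 10 → [2, 4]
7 → extends → [2, 4, 7]
8 → extends → [2, 4, 7, 8]
14 → extends → [2, 4, 7, 8, 14]
7 → already a tail → [2, 4, 7, 8, 14]
3 → replaces 4 → [2, 3, 7, 8, 14]
13 → replaces 14 → [2, 3, 7, 8, 13]
Length 5; one witness is 2, 4, 7, 8, 14.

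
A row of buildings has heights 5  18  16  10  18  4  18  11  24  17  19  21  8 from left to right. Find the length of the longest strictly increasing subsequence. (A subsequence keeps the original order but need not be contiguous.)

6

Track the smallest tail for each achievable length (strict):
5 → extends → [5]
18 → extends → [5, 18]
16 → replaces 18 → [5, 16]
10 → replaces 16 → [5, 10]
18 → extends → [5, 10, 18]
4 → replaces 5 → [4, 10, 18]
18 → already a tail → [4, 10, 18]
11 → replaces 18 → [4, 10, 11]
24 → extends → [4, 10, 11, 24]
17 → replaces 24 → [4, 10, 11, 17]
19 → extends → [4, 10, 11, 17, 19]
21 → extends → [4, 10, 11, 17, 19, 21]
8 → replaces 10 → [4, 8, 11, 17, 19, 21]
Six tails, so the longest strictly increasing subsequence has length 6 (e.g. 5, 10, 11, 17, 19, 21).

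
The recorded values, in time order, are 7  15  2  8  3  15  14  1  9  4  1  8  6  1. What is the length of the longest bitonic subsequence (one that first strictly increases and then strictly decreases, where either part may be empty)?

8

inc[i] = longest strictly increasing subsequence ending at i; dec[i] = longest strictly decreasing subsequence starting at i:
i:      1  2  3  4  5  6  7  8  9 10 11 12 13 14
a[i]:   7 15  2  8  3 15 14  1  9  4  1  8  6  1
inc:    1  2  1  2  2  3  3  1  3  3  1  4  4  1
dec:    3  6  2  3  2  6  5  1  4  2  1  3  2  1
Best peak at i=6 (value 15): inc=3, dec=6, length 3+6−1 = 8.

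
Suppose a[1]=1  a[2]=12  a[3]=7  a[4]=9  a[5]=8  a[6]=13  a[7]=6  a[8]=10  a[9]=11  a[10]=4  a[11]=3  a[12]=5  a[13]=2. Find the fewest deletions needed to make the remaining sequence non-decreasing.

Fewest deletions = n − (longest non-decreasing subsequence).
Patience tails:
1 → extends → [1]
12 → extends → [1, 12]
7 → replaces 12 → [1, 7]
9 → extends → [1, 7, 9]
8 → replaces 9 → [1, 7, 8]
13 → extends → [1, 7, 8, 13]
6 → replaces 7 → [1, 6, 8, 13]
10 → replaces 13 → [1, 6, 8, 10]
11 → extends → [1, 6, 8, 10, 11]
4 → replaces 6 → [1, 4, 8, 10, 11]
3 → replaces 4 → [1, 3, 8, 10, 11]
5 → replaces 8 → [1, 3, 5, 10, 11]
2 → replaces 3 → [1, 2, 5, 10, 11]
Longest non-decreasing subsequence has length 5, so deletions = 13 − 5 = 8.

8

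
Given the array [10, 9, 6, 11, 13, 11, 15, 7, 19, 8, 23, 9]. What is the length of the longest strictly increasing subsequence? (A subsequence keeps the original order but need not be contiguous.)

Track the smallest tail for each achievable length (strict):
10 → extends → [10]
9 → replaces 10 → [9]
6 → replaces 9 → [6]
11 → extends → [6, 11]
13 → extends → [6, 11, 13]
11 → already a tail → [6, 11, 13]
15 → extends → [6, 11, 13, 15]
7 → replaces 11 → [6, 7, 13, 15]
19 → extends → [6, 7, 13, 15, 19]
8 → replaces 13 → [6, 7, 8, 15, 19]
23 → extends → [6, 7, 8, 15, 19, 23]
9 → replaces 15 → [6, 7, 8, 9, 19, 23]
Six tails, so the longest strictly increasing subsequence has length 6 (e.g. 10, 11, 13, 15, 19, 23).

6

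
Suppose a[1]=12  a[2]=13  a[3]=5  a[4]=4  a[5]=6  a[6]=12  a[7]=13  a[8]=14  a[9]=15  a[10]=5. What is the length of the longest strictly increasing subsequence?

Track the smallest tail for each achievable length (strict):
12 → extends → [12]
13 → extends → [12, 13]
5 → replaces 12 → [5, 13]
4 → replaces 5 → [4, 13]
6 → replaces 13 → [4, 6]
12 → extends → [4, 6, 12]
13 → extends → [4, 6, 12, 13]
14 → extends → [4, 6, 12, 13, 14]
15 → extends → [4, 6, 12, 13, 14, 15]
5 → replaces 6 → [4, 5, 12, 13, 14, 15]
Six tails, so the longest strictly increasing subsequence has length 6 (e.g. 5, 6, 12, 13, 14, 15).

6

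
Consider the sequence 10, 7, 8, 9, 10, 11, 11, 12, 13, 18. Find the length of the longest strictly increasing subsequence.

8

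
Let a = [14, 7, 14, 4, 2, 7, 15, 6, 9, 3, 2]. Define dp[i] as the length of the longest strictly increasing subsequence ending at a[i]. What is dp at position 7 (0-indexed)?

2

dp[i] = 1 + max{dp[j] : j<i, a[j]<a[i]} (or 1 if no such j):
i:      0  1  2  3  4  5  6  7  8  9 10
a[i]:  14  7 14  4  2  7 15  6  9  3  2
dp:     1  1  2  1  1  2  3  2  3  2  1
At index 7 the value is 2.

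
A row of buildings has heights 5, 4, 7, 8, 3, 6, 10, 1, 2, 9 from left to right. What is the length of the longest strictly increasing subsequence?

4

Let dp[i] be the length of the longest such subsequence ending at index i:
i:      1  2  3  4  5  6  7  8  9 10
a[i]:   5  4  7  8  3  6 10  1  2  9
dp:     1  1  2  3  1  2  4  1  2  4
Maximum dp value is 4.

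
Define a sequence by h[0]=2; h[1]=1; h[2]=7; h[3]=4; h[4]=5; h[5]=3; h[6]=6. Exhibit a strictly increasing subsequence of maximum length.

2, 4, 5, 6

Patience tails give the LIS length; then backtrack through the dp parents:
2 → extends → [2]
1 → replaces 2 → [1]
7 → extends → [1, 7]
4 → replaces 7 → [1, 4]
5 → extends → [1, 4, 5]
3 → replaces 4 → [1, 3, 5]
6 → extends → [1, 3, 5, 6]
Length 4; one witness is 2, 4, 5, 6.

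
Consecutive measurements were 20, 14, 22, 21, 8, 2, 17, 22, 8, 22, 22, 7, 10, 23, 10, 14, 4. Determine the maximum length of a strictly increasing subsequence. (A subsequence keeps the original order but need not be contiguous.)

Track the smallest tail for each achievable length (strict):
20 → extends → [20]
14 → replaces 20 → [14]
22 → extends → [14, 22]
21 → replaces 22 → [14, 21]
8 → replaces 14 → [8, 21]
2 → replaces 8 → [2, 21]
17 → replaces 21 → [2, 17]
22 → extends → [2, 17, 22]
8 → replaces 17 → [2, 8, 22]
22 → already a tail → [2, 8, 22]
22 → already a tail → [2, 8, 22]
7 → replaces 8 → [2, 7, 22]
10 → replaces 22 → [2, 7, 10]
23 → extends → [2, 7, 10, 23]
10 → already a tail → [2, 7, 10, 23]
14 → replaces 23 → [2, 7, 10, 14]
4 → replaces 7 → [2, 4, 10, 14]
Four tails, so the longest strictly increasing subsequence has length 4 (e.g. 20, 21, 22, 23).

4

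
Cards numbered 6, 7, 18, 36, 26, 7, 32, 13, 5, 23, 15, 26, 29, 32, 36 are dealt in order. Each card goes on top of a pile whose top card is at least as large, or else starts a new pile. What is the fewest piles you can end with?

8

The minimum number of non-increasing subsequences covering a sequence equals the length of its longest strictly increasing subsequence.
LIS length is 8 (e.g. 6, 7, 18, 23, 26, 29, 32, 36), so 8 piles are needed.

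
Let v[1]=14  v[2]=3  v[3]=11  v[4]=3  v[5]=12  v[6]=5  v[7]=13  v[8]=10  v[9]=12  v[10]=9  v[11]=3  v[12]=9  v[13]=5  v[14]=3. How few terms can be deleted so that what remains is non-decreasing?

9

Fewest deletions = n − (longest non-decreasing subsequence).
i:      1  2  3  4  5  6  7  8  9 10 11 12 13 14
v[i]:  14  3 11  3 12  5 13 10 12  9  3  9  5  3
dp:     1  1  2  2  3  3  4  4  5  4  3  5  4  4
max dp = 5, so deletions = 14 − 5 = 9.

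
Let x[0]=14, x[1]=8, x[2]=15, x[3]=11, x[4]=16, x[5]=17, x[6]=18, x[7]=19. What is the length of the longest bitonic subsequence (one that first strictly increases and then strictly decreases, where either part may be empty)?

inc[i] = longest strictly increasing subsequence ending at i; dec[i] = longest strictly decreasing subsequence starting at i:
i:      0  1  2  3  4  5  6  7
x[i]:  14  8 15 11 16 17 18 19
inc:    1  1  2  2  3  4  5  6
dec:    2  1  2  1  1  1  1  1
Best peak at i=7 (value 19): inc=6, dec=1, length 6+1−1 = 6.

6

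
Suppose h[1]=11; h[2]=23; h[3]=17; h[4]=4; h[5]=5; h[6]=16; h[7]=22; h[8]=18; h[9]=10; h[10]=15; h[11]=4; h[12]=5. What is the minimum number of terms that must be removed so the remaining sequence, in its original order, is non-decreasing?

8

Fewest deletions = n − (longest non-decreasing subsequence).
i:      1  2  3  4  5  6  7  8  9 10 11 12
h[i]:  11 23 17  4  5 16 22 18 10 15  4  5
dp:     1  2  2  1  2  3  4  4  3  4  2  3
max dp = 4, so deletions = 12 − 4 = 8.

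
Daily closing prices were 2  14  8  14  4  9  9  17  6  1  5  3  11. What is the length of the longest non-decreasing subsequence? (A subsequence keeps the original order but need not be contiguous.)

5

Let dp[i] be the length of the longest such subsequence ending at index i:
i:      1  2  3  4  5  6  7  8  9 10 11 12 13
a[i]:   2 14  8 14  4  9  9 17  6  1  5  3 11
dp:     1  2  2  3  2  3  4  5  3  1  3  2  5
Maximum dp value is 5.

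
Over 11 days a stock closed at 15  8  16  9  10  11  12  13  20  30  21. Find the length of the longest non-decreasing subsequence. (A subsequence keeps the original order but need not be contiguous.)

8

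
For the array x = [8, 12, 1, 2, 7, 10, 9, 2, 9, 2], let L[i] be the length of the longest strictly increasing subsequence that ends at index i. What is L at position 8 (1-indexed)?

dp[i] = 1 + max{dp[j] : j<i, x[j]<x[i]} (or 1 if no such j):
i:      1  2  3  4  5  6  7  8  9 10
x[i]:   8 12  1  2  7 10  9  2  9  2
dp:     1  2  1  2  3  4  4  2  4  2
At index 8 the value is 2.

2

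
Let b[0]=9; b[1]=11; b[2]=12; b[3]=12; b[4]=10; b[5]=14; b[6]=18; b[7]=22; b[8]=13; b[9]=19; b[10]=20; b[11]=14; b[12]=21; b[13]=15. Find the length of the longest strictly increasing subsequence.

8

Track the smallest tail for each achievable length (strict):
9 → extends → [9]
11 → extends → [9, 11]
12 → extends → [9, 11, 12]
12 → already a tail → [9, 11, 12]
10 → replaces 11 → [9, 10, 12]
14 → extends → [9, 10, 12, 14]
18 → extends → [9, 10, 12, 14, 18]
22 → extends → [9, 10, 12, 14, 18, 22]
13 → replaces 14 → [9, 10, 12, 13, 18, 22]
19 → replaces 22 → [9, 10, 12, 13, 18, 19]
20 → extends → [9, 10, 12, 13, 18, 19, 20]
14 → replaces 18 → [9, 10, 12, 13, 14, 19, 20]
21 → extends → [9, 10, 12, 13, 14, 19, 20, 21]
15 → replaces 19 → [9, 10, 12, 13, 14, 15, 20, 21]
Eight tails, so the longest strictly increasing subsequence has length 8 (e.g. 9, 11, 12, 14, 18, 19, 20, 21).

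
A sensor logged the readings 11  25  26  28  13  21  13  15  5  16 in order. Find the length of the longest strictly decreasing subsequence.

4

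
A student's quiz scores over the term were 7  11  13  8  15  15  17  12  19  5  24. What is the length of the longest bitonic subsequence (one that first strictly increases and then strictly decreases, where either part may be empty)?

7

inc[i] = longest strictly increasing subsequence ending at i; dec[i] = longest strictly decreasing subsequence starting at i:
i:      1  2  3  4  5  6  7  8  9 10 11
a[i]:   7 11 13  8 15 15 17 12 19  5 24
inc:    1  2  3  2  4  4  5  3  6  1  7
dec:    2  3  3  2  3  3  3  2  2  1  1
Best peak at i=7 (value 17): inc=5, dec=3, length 5+3−1 = 7.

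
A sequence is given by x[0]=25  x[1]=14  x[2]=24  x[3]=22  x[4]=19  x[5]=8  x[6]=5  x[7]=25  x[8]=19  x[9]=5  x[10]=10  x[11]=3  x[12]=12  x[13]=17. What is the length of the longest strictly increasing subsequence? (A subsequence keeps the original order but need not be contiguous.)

Let dp[i] be the length of the longest such subsequence ending at index i:
i:      0  1  2  3  4  5  6  7  8  9 10 11 12 13
x[i]:  25 14 24 22 19  8  5 25 19  5 10  3 12 17
dp:     1  1  2  2  2  1  1  3  2  1  2  1  3  4
Maximum dp value is 4.

4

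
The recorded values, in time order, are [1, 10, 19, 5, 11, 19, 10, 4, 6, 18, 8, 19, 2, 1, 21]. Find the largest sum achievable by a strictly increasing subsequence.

Let S[i] be the best sum of a strictly increasing subsequence ending at i:
i:      1  2  3  4  5  6  7  8  9 10 11 12 13 14 15
a[i]:   1 10 19  5 11 19 10  4  6 18  8 19  2  1 21
S:      1 11 30  6 22 41 16  5 12 40 20 59  3  1 80
Maximum is 80 (e.g. 1 + 10 + 11 + 18 + 19 + 21).

80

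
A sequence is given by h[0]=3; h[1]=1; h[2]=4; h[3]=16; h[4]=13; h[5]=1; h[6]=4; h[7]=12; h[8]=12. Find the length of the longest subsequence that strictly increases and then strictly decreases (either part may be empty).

5

inc[i] = longest strictly increasing subsequence ending at i; dec[i] = longest strictly decreasing subsequence starting at i:
i:      0  1  2  3  4  5  6  7  8
h[i]:   3  1  4 16 13  1  4 12 12
inc:    1  1  2  3  3  1  2  3  3
dec:    2  1  2  3  2  1  1  1  1
Best peak at i=3 (value 16): inc=3, dec=3, length 3+3−1 = 5.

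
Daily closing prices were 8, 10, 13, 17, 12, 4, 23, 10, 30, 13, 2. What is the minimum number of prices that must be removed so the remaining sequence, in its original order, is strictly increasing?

5

Fewest deletions = n − (longest strictly increasing subsequence).
i:      1  2  3  4  5  6  7  8  9 10 11
a[i]:   8 10 13 17 12  4 23 10 30 13  2
dp:     1  2  3  4  3  1  5  2  6  4  1
max dp = 6, so deletions = 11 − 6 = 5.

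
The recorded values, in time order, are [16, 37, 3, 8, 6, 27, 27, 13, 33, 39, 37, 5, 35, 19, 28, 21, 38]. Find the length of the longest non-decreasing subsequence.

7

Let dp[i] be the length of the longest such subsequence ending at index i:
i:      1  2  3  4  5  6  7  8  9 10 11 12 13 14 15 16 17
a[i]:  16 37  3  8  6 27 27 13 33 39 37  5 35 19 28 21 38
dp:     1  2  1  2  2  3  4  3  5  6  6  2  6  4  5  5  7
Maximum dp value is 7.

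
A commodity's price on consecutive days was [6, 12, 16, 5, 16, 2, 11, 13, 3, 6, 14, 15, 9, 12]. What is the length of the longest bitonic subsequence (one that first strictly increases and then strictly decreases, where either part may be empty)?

6

inc[i] = longest strictly increasing subsequence ending at i; dec[i] = longest strictly decreasing subsequence starting at i:
i:      1  2  3  4  5  6  7  8  9 10 11 12 13 14
a[i]:   6 12 16  5 16  2 11 13  3  6 14 15  9 12
inc:    1  2  3  1  3  1  2  3  2  3  4  5  4  5
dec:    3  3  3  2  3  1  2  2  1  1  2  2  1  1
Best peak at i=12 (value 15): inc=5, dec=2, length 5+2−1 = 6.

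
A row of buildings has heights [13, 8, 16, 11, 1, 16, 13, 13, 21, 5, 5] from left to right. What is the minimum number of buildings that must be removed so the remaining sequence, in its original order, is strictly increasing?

Fewest deletions = n − (longest strictly increasing subsequence).
i:      1  2  3  4  5  6  7  8  9 10 11
a[i]:  13  8 16 11  1 16 13 13 21  5  5
dp:     1  1  2  2  1  3  3  3  4  2  2
max dp = 4, so deletions = 11 − 4 = 7.

7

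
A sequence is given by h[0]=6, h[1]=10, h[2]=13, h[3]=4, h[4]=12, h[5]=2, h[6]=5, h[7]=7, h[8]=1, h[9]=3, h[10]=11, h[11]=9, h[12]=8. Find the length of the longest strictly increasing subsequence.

Track the smallest tail for each achievable length (strict):
6 → extends → [6]
10 → extends → [6, 10]
13 → extends → [6, 10, 13]
4 → replaces 6 → [4, 10, 13]
12 → replaces 13 → [4, 10, 12]
2 → replaces 4 → [2, 10, 12]
5 → replaces 10 → [2, 5, 12]
7 → replaces 12 → [2, 5, 7]
1 → replaces 2 → [1, 5, 7]
3 → replaces 5 → [1, 3, 7]
11 → extends → [1, 3, 7, 11]
9 → replaces 11 → [1, 3, 7, 9]
8 → replaces 9 → [1, 3, 7, 8]
Four tails, so the longest strictly increasing subsequence has length 4 (e.g. 4, 5, 7, 11).

4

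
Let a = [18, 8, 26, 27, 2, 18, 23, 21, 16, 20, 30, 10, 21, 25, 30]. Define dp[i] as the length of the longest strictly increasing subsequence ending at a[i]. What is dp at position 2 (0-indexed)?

2

dp[i] = 1 + max{dp[j] : j<i, a[j]<a[i]} (or 1 if no such j):
i:      0  1  2  3  4  5  6  7  8  9 10 11 12 13 14
a[i]:  18  8 26 27  2 18 23 21 16 20 30 10 21 25 30
dp:     1  1  2  3  1  2  3  3  2  3  4  2  4  5  6
At index 2 the value is 2.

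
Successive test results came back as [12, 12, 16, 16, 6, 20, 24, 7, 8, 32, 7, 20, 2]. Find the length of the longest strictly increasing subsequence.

5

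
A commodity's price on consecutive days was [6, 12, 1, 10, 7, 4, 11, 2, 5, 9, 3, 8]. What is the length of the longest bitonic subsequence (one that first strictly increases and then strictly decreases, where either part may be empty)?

inc[i] = longest strictly increasing subsequence ending at i; dec[i] = longest strictly decreasing subsequence starting at i:
i:      1  2  3  4  5  6  7  8  9 10 11 12
a[i]:   6 12  1 10  7  4 11  2  5  9  3  8
inc:    1  2  1  2  2  2  3  2  3  4  3  4
dec:    3  5  1  4  3  2  3  1  2  2  1  1
Best peak at i=2 (value 12): inc=2, dec=5, length 2+5−1 = 6.

6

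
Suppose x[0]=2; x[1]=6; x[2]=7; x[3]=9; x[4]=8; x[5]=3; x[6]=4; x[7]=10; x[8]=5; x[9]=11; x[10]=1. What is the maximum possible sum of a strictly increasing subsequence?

45

Let S[i] be the best sum of a strictly increasing subsequence ending at i:
i:      0  1  2  3  4  5  6  7  8  9 10
x[i]:   2  6  7  9  8  3  4 10  5 11  1
S:      2  8 15 24 23  5  9 34 14 45  1
Maximum is 45 (e.g. 2 + 6 + 7 + 9 + 10 + 11).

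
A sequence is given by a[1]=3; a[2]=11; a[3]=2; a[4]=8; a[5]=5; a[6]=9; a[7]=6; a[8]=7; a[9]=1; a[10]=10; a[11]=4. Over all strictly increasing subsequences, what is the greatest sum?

Let S[i] be the best sum of a strictly increasing subsequence ending at i:
i:      1  2  3  4  5  6  7  8  9 10 11
a[i]:   3 11  2  8  5  9  6  7  1 10  4
S:      3 14  2 11  8 20 14 21  1 31  7
Maximum is 31 (e.g. 3 + 5 + 6 + 7 + 10).

31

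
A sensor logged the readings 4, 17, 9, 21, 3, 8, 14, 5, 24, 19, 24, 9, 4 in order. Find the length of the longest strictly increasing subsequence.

Track the smallest tail for each achievable length (strict):
4 → extends → [4]
17 → extends → [4, 17]
9 → replaces 17 → [4, 9]
21 → extends → [4, 9, 21]
3 → replaces 4 → [3, 9, 21]
8 → replaces 9 → [3, 8, 21]
14 → replaces 21 → [3, 8, 14]
5 → replaces 8 → [3, 5, 14]
24 → extends → [3, 5, 14, 24]
19 → replaces 24 → [3, 5, 14, 19]
24 → extends → [3, 5, 14, 19, 24]
9 → replaces 14 → [3, 5, 9, 19, 24]
4 → replaces 5 → [3, 4, 9, 19, 24]
Five tails, so the longest strictly increasing subsequence has length 5 (e.g. 4, 9, 14, 19, 24).

5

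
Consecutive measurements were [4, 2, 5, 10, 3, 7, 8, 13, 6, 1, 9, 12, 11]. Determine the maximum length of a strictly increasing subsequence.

Let dp[i] be the length of the longest such subsequence ending at index i:
i:      1  2  3  4  5  6  7  8  9 10 11 12 13
a[i]:   4  2  5 10  3  7  8 13  6  1  9 12 11
dp:     1  1  2  3  2  3  4  5  3  1  5  6  6
Maximum dp value is 6.

6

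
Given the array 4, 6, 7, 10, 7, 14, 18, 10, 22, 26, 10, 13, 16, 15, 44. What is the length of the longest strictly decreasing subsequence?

3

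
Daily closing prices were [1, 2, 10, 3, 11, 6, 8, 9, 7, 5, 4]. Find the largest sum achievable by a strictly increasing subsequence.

Let S[i] be the best sum of a strictly increasing subsequence ending at i:
i:      1  2  3  4  5  6  7  8  9 10 11
a[i]:   1  2 10  3 11  6  8  9  7  5  4
S:      1  3 13  6 24 12 20 29 19 11 10
Maximum is 29 (e.g. 1 + 2 + 3 + 6 + 8 + 9).

29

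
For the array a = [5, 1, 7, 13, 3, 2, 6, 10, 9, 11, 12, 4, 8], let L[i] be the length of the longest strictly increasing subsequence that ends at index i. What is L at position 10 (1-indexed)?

5

dp[i] = 1 + max{dp[j] : j<i, a[j]<a[i]} (or 1 if no such j):
i:      1  2  3  4  5  6  7  8  9 10 11 12 13
a[i]:   5  1  7 13  3  2  6 10  9 11 12  4  8
dp:     1  1  2  3  2  2  3  4  4  5  6  3  4
At index 10 the value is 5.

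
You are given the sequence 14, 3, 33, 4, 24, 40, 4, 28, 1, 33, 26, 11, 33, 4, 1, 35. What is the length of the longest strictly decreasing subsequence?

6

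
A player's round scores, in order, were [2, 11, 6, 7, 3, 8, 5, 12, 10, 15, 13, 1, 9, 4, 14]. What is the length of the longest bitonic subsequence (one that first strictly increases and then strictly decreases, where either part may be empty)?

inc[i] = longest strictly increasing subsequence ending at i; dec[i] = longest strictly decreasing subsequence starting at i:
i:      1  2  3  4  5  6  7  8  9 10 11 12 13 14 15
a[i]:   2 11  6  7  3  8  5 12 10 15 13  1  9  4 14
inc:    1  2  2  3  2  4  3  5  5  6  6  1  5  3  7
dec:    2  4  3  3  2  3  2  4  3  4  3  1  2  1  1
Best peak at i=10 (value 15): inc=6, dec=4, length 6+4−1 = 9.

9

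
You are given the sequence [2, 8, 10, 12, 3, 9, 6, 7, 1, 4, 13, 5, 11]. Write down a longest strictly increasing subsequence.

Patience tails give the LIS length; then backtrack through the dp parents:
2 → extends → [2]
8 → extends → [2, 8]
10 → extends → [2, 8, 10]
12 → extends → [2, 8, 10, 12]
3 → replaces 8 → [2, 3, 10, 12]
9 → replaces 10 → [2, 3, 9, 12]
6 → replaces 9 → [2, 3, 6, 12]
7 → replaces 12 → [2, 3, 6, 7]
1 → replaces 2 → [1, 3, 6, 7]
4 → replaces 6 → [1, 3, 4, 7]
13 → extends → [1, 3, 4, 7, 13]
5 → replaces 7 → [1, 3, 4, 5, 13]
11 → replaces 13 → [1, 3, 4, 5, 11]
Length 5; one witness is 2, 8, 10, 12, 13.

2, 8, 10, 12, 13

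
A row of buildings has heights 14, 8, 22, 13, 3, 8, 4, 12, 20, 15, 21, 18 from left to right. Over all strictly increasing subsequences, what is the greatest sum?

Let S[i] be the best sum of a strictly increasing subsequence ending at i:
i:      1  2  3  4  5  6  7  8  9 10 11 12
a[i]:  14  8 22 13  3  8  4 12 20 15 21 18
S:     14  8 36 21  3 11  7 23 43 38 64 56
Maximum is 64 (e.g. 3 + 8 + 12 + 20 + 21).

64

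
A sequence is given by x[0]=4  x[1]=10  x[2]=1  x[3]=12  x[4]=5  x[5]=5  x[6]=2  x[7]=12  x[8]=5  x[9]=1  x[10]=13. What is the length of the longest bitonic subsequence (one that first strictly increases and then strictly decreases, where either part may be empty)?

6

inc[i] = longest strictly increasing subsequence ending at i; dec[i] = longest strictly decreasing subsequence starting at i:
i:      0  1  2  3  4  5  6  7  8  9 10
x[i]:   4 10  1 12  5  5  2 12  5  1 13
inc:    1  2  1  3  2  2  2  3  3  1  4
dec:    3  4  1  4  3  3  2  3  2  1  1
Best peak at i=3 (value 12): inc=3, dec=4, length 3+4−1 = 6.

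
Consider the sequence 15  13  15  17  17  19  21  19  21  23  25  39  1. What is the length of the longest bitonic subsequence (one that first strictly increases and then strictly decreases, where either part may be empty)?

9

inc[i] = longest strictly increasing subsequence ending at i; dec[i] = longest strictly decreasing subsequence starting at i:
i:      1  2  3  4  5  6  7  8  9 10 11 12 13
a[i]:  15 13 15 17 17 19 21 19 21 23 25 39  1
inc:    1  1  2  3  3  4  5  4  5  6  7  8  1
dec:    3  2  2  2  2  2  3  2  2  2  2  2  1
Best peak at i=12 (value 39): inc=8, dec=2, length 8+2−1 = 9.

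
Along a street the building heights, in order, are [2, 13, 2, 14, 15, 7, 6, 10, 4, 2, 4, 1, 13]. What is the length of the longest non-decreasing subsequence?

5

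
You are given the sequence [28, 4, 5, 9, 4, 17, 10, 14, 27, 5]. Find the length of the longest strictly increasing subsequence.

6

Track the smallest tail for each achievable length (strict):
28 → extends → [28]
4 → replaces 28 → [4]
5 → extends → [4, 5]
9 → extends → [4, 5, 9]
4 → already a tail → [4, 5, 9]
17 → extends → [4, 5, 9, 17]
10 → replaces 17 → [4, 5, 9, 10]
14 → extends → [4, 5, 9, 10, 14]
27 → extends → [4, 5, 9, 10, 14, 27]
5 → already a tail → [4, 5, 9, 10, 14, 27]
Six tails, so the longest strictly increasing subsequence has length 6 (e.g. 4, 5, 9, 10, 14, 27).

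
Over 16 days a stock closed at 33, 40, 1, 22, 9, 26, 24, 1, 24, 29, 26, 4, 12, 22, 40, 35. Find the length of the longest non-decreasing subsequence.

6

Let dp[i] be the length of the longest such subsequence ending at index i:
i:      1  2  3  4  5  6  7  8  9 10 11 12 13 14 15 16
a[i]:  33 40  1 22  9 26 24  1 24 29 26  4 12 22 40 35
dp:     1  2  1  2  2  3  3  2  4  5  5  3  4  5  6  6
Maximum dp value is 6.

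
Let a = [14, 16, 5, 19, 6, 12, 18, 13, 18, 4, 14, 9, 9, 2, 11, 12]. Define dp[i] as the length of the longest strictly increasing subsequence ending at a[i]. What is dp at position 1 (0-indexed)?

2

dp[i] = 1 + max{dp[j] : j<i, a[j]<a[i]} (or 1 if no such j):
i:      0  1  2  3  4  5  6  7  8  9 10 11 12 13 14 15
a[i]:  14 16  5 19  6 12 18 13 18  4 14  9  9  2 11 12
dp:     1  2  1  3  2  3  4  4  5  1  5  3  3  1  4  5
At index 1 the value is 2.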